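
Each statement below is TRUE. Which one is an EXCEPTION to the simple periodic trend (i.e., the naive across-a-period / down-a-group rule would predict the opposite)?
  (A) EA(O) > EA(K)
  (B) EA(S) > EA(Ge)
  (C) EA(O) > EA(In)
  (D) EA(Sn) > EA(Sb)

The general trend: electron affinity increases across a period and decreases down a group.
(A) O (period 2, group 16) vs K (period 4, group 1): the stated order agrees with the simple trend.
(B) S (period 3, group 16) vs Ge (period 4, group 14): the stated order agrees with the simple trend.
(C) O (period 2, group 16) vs In (period 5, group 13): the stated order agrees with the simple trend.
(D) Sn (period 5, group 14) vs Sb (period 5, group 15): the stated order contradicts the simple trend.
The exception is (D): adding an electron to Sb's half-filled 5p³ is unfavourable, so Sn has the more exothermic EA.

(D)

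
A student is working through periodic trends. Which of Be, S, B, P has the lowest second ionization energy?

Be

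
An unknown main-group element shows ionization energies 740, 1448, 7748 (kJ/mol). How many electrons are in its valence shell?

2

Look for the largest jump between consecutive ionization energies: IE3/IE2 ≈ 5.4, far larger than any earlier ratio.
That jump marks the point where a core electron is being removed. So the atom has 2 valence electrons.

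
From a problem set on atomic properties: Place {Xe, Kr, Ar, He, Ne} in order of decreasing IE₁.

IE₁ increases left→right with effective nuclear charge and decreases top→bottom as the valence shell moves farther out.
All are in group 18, so first ionization energy increases up the group.
So from highest to lowest: He > Ne > Ar > Kr > Xe.

He > Ne > Ar > Kr > Xe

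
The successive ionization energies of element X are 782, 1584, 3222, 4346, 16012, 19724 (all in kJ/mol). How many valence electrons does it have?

4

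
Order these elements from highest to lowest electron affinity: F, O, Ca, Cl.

O is in period 2, group 16; F is in period 2, group 17; Cl is in period 3, group 17; Ca is in period 4, group 2.
Atoms with high Z_eff and room in the valence shell (especially the halogens) have the most exothermic electron affinities.
Neither a single period nor a single group — weigh both effects.
O > Ca: relative to Ca, both the across-period and down-group shifts push O's electron affinity up.
F > O: both are in period 2; the period trend gives F the larger value.
Cl > F: this pair runs against the simple trend — see the exception note.
Note the exception: Cl has a higher electron affinity than F, contrary to the simple trend — F's small 2p subshell makes the incoming electron feel strong e⁻–e⁻ repulsion, so Cl actually releases more energy on gaining an electron.
Tabulated electron affinity (kJ/mol): O 141, F 328, Cl 349, Ca 2.
So from highest to lowest: Cl > F > O > Ca.

Cl, F, O, Ca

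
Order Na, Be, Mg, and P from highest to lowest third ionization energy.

Be > Mg > Na > P

The third ionization energy removes an electron from the +2 ion. For each element: Na²⁺ is already 1 electron into the core; Be²⁺ is the bare [He] core; Mg²⁺ is the bare [Ne] core; P²⁺ still has 3 valence electrons.
Core electrons are held far more tightly than valence electrons, so Na, Mg and Be top the IE_3 order.
Tabulated IE_3 (kJ/mol): Na 6910, Be 14849, Mg 7733, P 2914.
Overall IE_3 order: P < Na < Mg < Be.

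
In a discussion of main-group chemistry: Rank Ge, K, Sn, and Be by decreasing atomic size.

Across a period the added protons contract the valence shell; down a group each new principal shell makes the atom larger.
Here both period and group differ, so the two effects have to be weighed against each other.
Ge > Be: period and group pull opposite ways; the down-group shift dominates (121 vs 102 pm).
Sn > Ge: they share group 14; the group trend gives Sn the larger value.
K > Sn: period and group pull opposite ways; the across-period shift dominates (196 vs 140 pm).
For reference (pm): Be 102, K 196, Ge 121, Sn 140.
So from largest to smallest: K > Sn > Ge > Be.

K, Sn, Ge, Be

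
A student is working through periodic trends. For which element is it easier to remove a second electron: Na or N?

N

Consider each +1 ion: Na⁺ is the bare [Ne] core; N⁺ still has 4 valence electrons.
Core electrons are held far more tightly than valence electrons, so Na tops the IE_2 order.
The numbers (kJ/mol): Na 4562, N 2856.
Overall IE_2 order: N < Na.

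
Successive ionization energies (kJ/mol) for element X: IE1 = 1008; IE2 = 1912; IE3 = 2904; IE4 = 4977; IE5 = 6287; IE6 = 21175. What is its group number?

Group 15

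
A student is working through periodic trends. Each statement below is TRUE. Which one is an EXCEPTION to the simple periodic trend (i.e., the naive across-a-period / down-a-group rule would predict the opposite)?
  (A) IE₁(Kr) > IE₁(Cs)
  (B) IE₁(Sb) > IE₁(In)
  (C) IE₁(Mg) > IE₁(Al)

(C)

The general trend: IE₁ increases across a period and decreases down a group.
(A) Kr (period 4, group 18) vs Cs (period 6, group 1): the stated order agrees with the simple trend.
(B) Sb (period 5, group 15) vs In (period 5, group 13): the stated order agrees with the simple trend.
(C) Mg (period 3, group 2) vs Al (period 3, group 13): the stated order contradicts the simple trend.
The exception is (C): Al's single 3p electron is easier to remove than one from Mg's filled 3s².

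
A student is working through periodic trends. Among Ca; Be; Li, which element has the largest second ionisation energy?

Li

After 1 electron has been removed, what remains? Ca⁺ still has 1 valence electron; Be⁺ still has 1 valence electron; Li⁺ is the bare [He] core.
Pulling an electron out of a noble-gas core costs far more than removing a remaining valence electron, so Li sits at the high end of IE_2.
Valence configurations: Ca⁺ [Ar]4s¹, Be⁺ [He]2s¹.
The numbers (kJ/mol): Ca 1145, Be 1757, Li 7298.
Putting it together, IE_2: Ca < Be < Li.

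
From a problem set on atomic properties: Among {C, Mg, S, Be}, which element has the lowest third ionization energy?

The third ionization energy removes an electron from the +2 ion. For each element: C²⁺ still has 2 valence electrons; Mg²⁺ is the bare [Ne] core; S²⁺ still has 4 valence electrons; Be²⁺ is the bare [He] core.
Core electrons are held far more tightly than valence electrons, so Mg and Be top the IE_3 order.
Valence configurations: C²⁺ [He]2s², S²⁺ [Ne]3s²3p².
Tabulated IE_3 (kJ/mol): C 4620, Mg 7733, S 3357, Be 14849.
So the third ionization energies run S < C < Mg < Be.

S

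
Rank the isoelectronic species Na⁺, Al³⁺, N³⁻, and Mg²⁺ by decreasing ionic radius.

N³⁻, Na⁺, Mg²⁺, Al³⁺

All of these have 10 electrons, so size is governed by nuclear charge alone: the more protons, the stronger the pull on the same electron cloud, and the smaller the ion.
Nuclear charges: Al³⁺ (Z=13), Mg²⁺ (Z=12), Na⁺ (Z=11), N³⁻ (Z=7).
Largest to smallest: N³⁻ > Na⁺ > Mg²⁺ > Al³⁺.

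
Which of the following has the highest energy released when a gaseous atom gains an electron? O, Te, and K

Te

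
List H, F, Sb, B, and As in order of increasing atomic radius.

H is in period 1, group 1; B is in period 2, group 13; F is in period 2, group 17; As is in period 4, group 15; Sb is in period 5, group 15.
Radius decreases left→right (rising Z_eff, same n) and increases top→bottom (higher n).
These span different periods and groups, so the two trends combine.
F > H: period and group pull opposite ways; the down-group shift dominates (64 vs 32 pm).
B > F: B lies to the left of F in period 2, so the across-period effect alone puts B larger.
As > B: the two effects oppose for this pair; the down-group effect wins (121 vs 85 pm).
Sb > As: Sb sits below As in group 15, so the down-group effect alone puts Sb larger.
For reference (pm): H 32, B 85, F 64, As 121, Sb 140.
So from smallest to largest: H < F < B < As < Sb.

H, F, B, As, Sb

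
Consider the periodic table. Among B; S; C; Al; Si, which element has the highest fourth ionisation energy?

B

IE_4 is the cost of taking one more electron from the +3 cation: B³⁺ is the bare [He] core; S³⁺ still has 3 valence electrons; C³⁺ still has 1 valence electron; Al³⁺ is the bare [Ne] core; Si³⁺ still has 1 valence electron.
Pulling an electron out of a noble-gas core costs far more than removing a remaining valence electron, so Al and B sit at the high end of IE_4.
Valence configurations: S³⁺ [Ne]3s²3p¹, C³⁺ [He]2s¹, Si³⁺ [Ne]3s¹.
Tabulated IE_4 (kJ/mol): B 25026, S 4556, C 6223, Al 11577, Si 4356.
Overall IE_4 order: Si < S < C < Al < B.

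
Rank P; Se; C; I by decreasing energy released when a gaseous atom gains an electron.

I, Se, C, P

C is in period 2, group 14; P is in period 3, group 15; Se is in period 4, group 16; I is in period 5, group 17.
Adding an electron releases more energy for atoms nearer the top right (short of the noble gases).
A diagonal step moves right (one effect) and down (the opposite effect) at once.
C > P: period and group pull opposite ways; the down-group shift dominates (122 vs 72 kJ/mol).
Se > C: the two effects oppose for this pair; the across-period effect wins (195 vs 122 kJ/mol).
I > Se: period and group pull opposite ways; the across-period shift dominates (295 vs 195 kJ/mol).
Tabulated electron affinity (kJ/mol): C 122, P 72, Se 195, I 295.
So from highest to lowest: I > Se > C > P.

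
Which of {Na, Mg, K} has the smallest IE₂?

Consider each +1 ion: Na⁺ is the bare [Ne] core; Mg⁺ still has 1 valence electron; K⁺ is the bare [Ar] core.
Breaking into a closed-shell core is much more expensive than removing a leftover valence electron — K and Na have the largest IE_2 here.
Approximate IE_2 values (kJ/mol): Na 4562, Mg 1451, K 3052.
Overall IE_2 order: Mg < K < Na.

Mg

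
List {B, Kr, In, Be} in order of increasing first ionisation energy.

In, B, Be, Kr

Be is in period 2, group 2; B is in period 2, group 13; Kr is in period 4, group 18; In is in period 5, group 13.
First ionization energy rises across a period (greater Z_eff holds electrons more tightly) and falls down a group (valence electrons are farther from the nucleus).
Here both period and group differ, so the two effects have to be weighed against each other.
B > In: B sits above In in group 13, so the down-group effect alone puts B higher.
Be > B: this pair runs against the simple trend — see the exception note.
Kr > Be: period and group pull opposite ways; the across-period shift dominates (1351 vs 900 kJ/mol).
Note the exception: Be has a higher first ionization energy than B, contrary to the simple trend — removing B's lone 2p electron is easier than breaking Be's filled 2s².
Tabulated first ionization energy (kJ/mol): Be 900, B 801, Kr 1351, In 558.
So from lowest to highest: In < B < Be < Kr.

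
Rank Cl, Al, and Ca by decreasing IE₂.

The second ionization energy removes an electron from the +1 ion. For each element: Cl⁺ still has 6 valence electrons; Al⁺ still has 2 valence electrons; Ca⁺ still has 1 valence electron.
All are still removing valence electrons, so compare the +1 ions as you would atoms: IE_2 generally rises across a period (higher Z_eff) and falls down a group (larger shell), subject to the usual subshell exceptions.
Valence configurations: Cl⁺ [Ne]3s²3p⁴, Al⁺ [Ne]3s², Ca⁺ [Ar]4s¹.
Tabulated IE_2 (kJ/mol): Cl 2298, Al 1817, Ca 1145.
Putting it together, IE_2: Ca < Al < Cl.

Cl, Al, Ca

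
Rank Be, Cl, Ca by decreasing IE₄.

Be, Ca, Cl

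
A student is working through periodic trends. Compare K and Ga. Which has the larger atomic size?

K is in period 4, group 1; Ga is in period 4, group 13.
Atomic radius shrinks across a period as nuclear charge pulls the same shell inward, and grows down a group as new shells are added.
All lie in period 4, so atomic radius increases right to left.
So K has the larger atomic size (K > Ga).

K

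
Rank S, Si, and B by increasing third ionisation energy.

After 2 electrons have been removed, what remains? S²⁺ still has 4 valence electrons; Si²⁺ still has 2 valence electrons; B²⁺ still has 1 valence electron.
All are still removing valence electrons, so compare the +2 ions as you would atoms: IE_3 generally rises across a period (higher Z_eff) and falls down a group (larger shell), subject to the usual subshell exceptions.
Valence configurations: S²⁺ [Ne]3s²3p², Si²⁺ [Ne]3s², B²⁺ [He]2s¹.
Tabulated IE_3 (kJ/mol): S 3357, Si 3232, B 3660.
Overall IE_3 order: Si < S < B.

Si < S < B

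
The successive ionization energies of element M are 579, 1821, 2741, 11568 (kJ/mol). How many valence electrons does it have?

3

Look for the largest jump between consecutive ionization energies: IE4/IE3 ≈ 4.2, far larger than any earlier ratio.
That jump marks the point where a core electron is being removed. So the atom has 3 valence electrons.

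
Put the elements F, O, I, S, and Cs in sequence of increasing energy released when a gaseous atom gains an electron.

O is in period 2, group 16; F is in period 2, group 17; S is in period 3, group 16; I is in period 5, group 17; Cs is in period 6, group 1.
Atoms with high Z_eff and room in the valence shell (especially the halogens) have the most exothermic electron affinities.
These span different periods and groups, so the two trends combine.
O > Cs: relative to Cs, both the across-period and down-group shifts push O's electron affinity up.
S > O: this pair runs against the simple trend — see the exception note.
I > S: the two effects oppose for this pair; the across-period effect wins (295 vs 200 kJ/mol).
F > I: they share group 17; the group trend gives F the larger value.
Note the exception: S has a higher electron affinity than O, contrary to the simple trend — the compact 2p subshell of O repels the added electron more than S's larger 3p does.
Tabulated electron affinity (kJ/mol): O 141, F 328, S 200, I 295, Cs 46.
So from lowest to highest: Cs < O < S < I < F.

Cs < O < S < I < F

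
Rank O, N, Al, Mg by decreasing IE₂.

O > N > Al > Mg

Consider each +1 ion: O⁺ still has 5 valence electrons; N⁺ still has 4 valence electrons; Al⁺ still has 2 valence electrons; Mg⁺ still has 1 valence electron.
All are still removing valence electrons, so compare the +1 ions as you would atoms: IE_2 generally rises across a period (higher Z_eff) and falls down a group (larger shell), subject to the usual subshell exceptions.
Valence configurations: O⁺ [He]2s²2p³, N⁺ [He]2s²2p², Al⁺ [Ne]3s², Mg⁺ [Ne]3s¹.
The numbers (kJ/mol): O 3388, N 2856, Al 1817, Mg 1451.
Putting it together, IE_2: Mg < Al < N < O.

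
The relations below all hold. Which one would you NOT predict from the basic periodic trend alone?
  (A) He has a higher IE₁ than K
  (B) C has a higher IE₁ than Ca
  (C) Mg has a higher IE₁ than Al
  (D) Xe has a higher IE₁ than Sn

The general trend: IE₁ increases across a period and decreases down a group.
(A) He (period 1, group 18) vs K (period 4, group 1): the stated order agrees with the simple trend.
(B) C (period 2, group 14) vs Ca (period 4, group 2): the stated order agrees with the simple trend.
(C) Mg (period 3, group 2) vs Al (period 3, group 13): the stated order contradicts the simple trend.
(D) Xe (period 5, group 18) vs Sn (period 5, group 14): the stated order agrees with the simple trend.
The exception is (C): Al's single 3p electron is easier to remove than one from Mg's filled 3s².

(C)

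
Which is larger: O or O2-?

Forming O2- adds 2 electrons to O. More electron–electron repulsion in the same shell, with unchanged nuclear charge, lets the cloud expand.
An anion is larger than its parent atom: O2- > O.

O2-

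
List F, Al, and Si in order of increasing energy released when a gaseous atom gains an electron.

Al < Si < F

F is in period 2, group 17; Al is in period 3, group 13; Si is in period 3, group 14.
EA tends to increase across a period and decrease down a group, though the pattern is less regular than for IE or radius.
Neither a single period nor a single group — weigh both effects.
Si > Al: both are in period 3; the period trend gives Si the larger value.
F > Si: relative to Si, both the across-period and down-group shifts push F's electron affinity up.
Approximate values (kJ/mol): F 328, Al 42, Si 134.
So from lowest to highest: Al < Si < F.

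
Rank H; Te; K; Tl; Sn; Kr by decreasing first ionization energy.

Kr, H, Te, Sn, Tl, K

H is in period 1, group 1; K is in period 4, group 1; Kr is in period 4, group 18; Sn is in period 5, group 14; Te is in period 5, group 16; Tl is in period 6, group 13.
IE₁ increases left→right with effective nuclear charge and decreases top→bottom as the valence shell moves farther out.
These span different periods and groups, so the two trends combine.
Tl > K: period and group pull opposite ways; the across-period shift dominates (589 vs 419 kJ/mol).
Sn > Tl: relative to Tl, both the across-period and down-group shifts push Sn's first ionization energy up.
Te > Sn: both are in period 5; the period trend gives Te the larger value.
H > Te: period and group pull opposite ways; the down-group shift dominates (1312 vs 869 kJ/mol).
Kr > H: period and group pull opposite ways; the across-period shift dominates (1351 vs 1312 kJ/mol).
Approximate values (kJ/mol): H 1312, K 419, Kr 1351, Sn 709, Te 869, Tl 589.
So from highest to lowest: Kr > H > Te > Sn > Tl > K.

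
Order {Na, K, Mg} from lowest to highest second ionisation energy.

Mg < K < Na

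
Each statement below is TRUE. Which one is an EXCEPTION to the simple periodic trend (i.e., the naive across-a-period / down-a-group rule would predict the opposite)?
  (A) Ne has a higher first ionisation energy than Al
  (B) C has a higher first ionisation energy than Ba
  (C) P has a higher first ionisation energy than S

The general trend: first ionisation energy increases across a period and decreases down a group.
(A) Ne (period 2, group 18) vs Al (period 3, group 13): the stated order agrees with the simple trend.
(B) C (period 2, group 14) vs Ba (period 6, group 2): the stated order agrees with the simple trend.
(C) P (period 3, group 15) vs S (period 3, group 16): the stated order contradicts the simple trend.
The exception is (C): S (3p⁴) ionizes more easily than half-filled P (3p³) because the paired 3p electron in S is pushed out by e⁻–e⁻ repulsion.

(C)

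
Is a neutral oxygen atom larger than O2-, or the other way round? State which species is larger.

O2-

Forming O2- adds 2 electrons to O. More electron–electron repulsion in the same shell, with unchanged nuclear charge, lets the cloud expand.
An anion is larger than its parent atom: O2- > O.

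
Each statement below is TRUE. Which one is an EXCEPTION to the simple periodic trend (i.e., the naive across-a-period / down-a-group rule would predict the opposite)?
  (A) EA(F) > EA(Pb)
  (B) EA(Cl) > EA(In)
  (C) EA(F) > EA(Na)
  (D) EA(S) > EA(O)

(D)

The general trend: electron affinity increases across a period and decreases down a group.
(A) F (period 2, group 17) vs Pb (period 6, group 14): the stated order agrees with the simple trend.
(B) Cl (period 3, group 17) vs In (period 5, group 13): the stated order agrees with the simple trend.
(C) F (period 2, group 17) vs Na (period 3, group 1): the stated order agrees with the simple trend.
(D) S (period 3, group 16) vs O (period 2, group 16): the stated order contradicts the simple trend.
The exception is (D): the compact 2p subshell of O repels the added electron more than S's larger 3p does.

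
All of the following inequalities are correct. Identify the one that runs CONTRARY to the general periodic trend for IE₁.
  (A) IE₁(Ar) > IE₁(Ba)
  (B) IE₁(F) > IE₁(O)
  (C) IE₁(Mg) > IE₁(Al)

(C)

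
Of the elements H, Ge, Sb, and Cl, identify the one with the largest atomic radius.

Sb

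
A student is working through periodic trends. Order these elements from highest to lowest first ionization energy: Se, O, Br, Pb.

O, Br, Se, Pb

O is in period 2, group 16; Se is in period 4, group 16; Br is in period 4, group 17; Pb is in period 6, group 14.
Removing the outermost electron gets harder across a period and easier down a group.
These span different periods and groups, so the two trends combine.
Se > Pb: relative to Pb, both the across-period and down-group shifts push Se's first ionization energy up.
Br > Se: both are in period 4; the period trend gives Br the larger value.
O > Br: the two effects oppose for this pair; the down-group effect wins (1314 vs 1140 kJ/mol).
Tabulated first ionization energy (kJ/mol): O 1314, Se 941, Br 1140, Pb 716.
So from highest to lowest: O > Br > Se > Pb.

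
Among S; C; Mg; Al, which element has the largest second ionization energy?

C

After 1 electron has been removed, what remains? S⁺ still has 5 valence electrons; C⁺ still has 3 valence electrons; Mg⁺ still has 1 valence electron; Al⁺ still has 2 valence electrons.
All are still removing valence electrons, so compare the +1 ions as you would atoms: IE_2 generally rises across a period (higher Z_eff) and falls down a group (larger shell), subject to the usual subshell exceptions.
Valence configurations: S⁺ [Ne]3s²3p³, C⁺ [He]2s²2p¹, Mg⁺ [Ne]3s¹, Al⁺ [Ne]3s².
The numbers (kJ/mol): S 2252, C 2353, Mg 1451, Al 1817.
Putting it together, IE_2: Mg < Al < S < C.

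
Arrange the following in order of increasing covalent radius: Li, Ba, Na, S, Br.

S < Br < Li < Na < Ba

Li is in period 2, group 1; Na is in period 3, group 1; S is in period 3, group 16; Br is in period 4, group 17; Ba is in period 6, group 2.
Moving right in a period, electrons are added to the same shell under a stronger nuclear pull, so atoms get smaller; moving down, a new shell is opened and atoms get larger.
These span different periods and groups, so the two trends combine.
Br > S: period and group pull opposite ways; the down-group shift dominates (114 vs 103 pm).
Li > Br: the two effects oppose for this pair; the across-period effect wins (133 vs 114 pm).
Na > Li: they share group 1; the group trend gives Na the larger value.
Ba > Na: period and group pull opposite ways; the down-group shift dominates (196 vs 155 pm).
For reference (pm): Li 133, Na 155, S 103, Br 114, Ba 196.
So from smallest to largest: S < Br < Li < Na < Ba.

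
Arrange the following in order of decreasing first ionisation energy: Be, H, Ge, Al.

H, Be, Ge, Al

H is in period 1, group 1; Be is in period 2, group 2; Al is in period 3, group 13; Ge is in period 4, group 14.
Across a period the outer electron is held more tightly (higher IE₁); down a group it sits in a higher shell, more shielded, and comes off more easily.
These sit on a diagonal, where the across-period and down-group effects partly cancel.
Ge > Al: the two effects oppose for this pair; the across-period effect wins (762 vs 578 kJ/mol).
Be > Ge: period and group pull opposite ways; the down-group shift dominates (900 vs 762 kJ/mol).
H > Be: the two effects oppose for this pair; the down-group effect wins (1312 vs 900 kJ/mol).
Approximate values (kJ/mol): H 1312, Be 900, Al 578, Ge 762.
So from highest to lowest: H > Be > Ge > Al.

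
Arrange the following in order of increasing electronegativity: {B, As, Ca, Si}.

B is in period 2, group 13; Si is in period 3, group 14; Ca is in period 4, group 2; As is in period 4, group 15.
Electronegativity increases across a period and decreases down a group, tracking effective nuclear charge and atomic size.
Here both period and group differ, so the two effects have to be weighed against each other.
Si > Ca: relative to Ca, both the across-period and down-group shifts push Si's electronegativity up.
B > Si: period and group pull opposite ways; the down-group shift dominates (2.04 vs 1.90).
As > B: the two effects oppose for this pair; the across-period effect wins (2.18 vs 2.04).
Tabulated electronegativity (Pauling): B 2.04, Si 1.90, Ca 1.00, As 2.18.
So from lowest to highest: Ca < Si < B < As.

Ca, Si, B, As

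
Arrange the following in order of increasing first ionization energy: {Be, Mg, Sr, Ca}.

Sr < Ca < Mg < Be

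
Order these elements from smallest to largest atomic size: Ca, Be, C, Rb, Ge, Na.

Be is in period 2, group 2; C is in period 2, group 14; Na is in period 3, group 1; Ca is in period 4, group 2; Ge is in period 4, group 14; Rb is in period 5, group 1.
Moving right in a period, electrons are added to the same shell under a stronger nuclear pull, so atoms get smaller; moving down, a new shell is opened and atoms get larger.
Here both period and group differ, so the two effects have to be weighed against each other.
Be > C: both are in period 2; the period trend gives Be the larger value.
Ge > Be: period and group pull opposite ways; the down-group shift dominates (121 vs 102 pm).
Na > Ge: the two effects oppose for this pair; the across-period effect wins (155 vs 121 pm).
Ca > Na: the two effects oppose for this pair; the down-group effect wins (171 vs 155 pm).
Rb > Ca: relative to Ca, both the across-period and down-group shifts push Rb's atomic radius up.
Approximate values (pm): Be 102, C 75, Na 155, Ca 171, Ge 121, Rb 210.
So from smallest to largest: C < Be < Ge < Na < Ca < Rb.

C < Be < Ge < Na < Ca < Rb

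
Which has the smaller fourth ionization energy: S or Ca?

Consider each +3 ion: S³⁺ still has 3 valence electrons; Ca³⁺ is already 1 electron into the core.
Breaking into a closed-shell core is much more expensive than removing a leftover valence electron — Ca has the largest IE_4 here.
Tabulated IE_4 (kJ/mol): S 4556, Ca 6491.
Overall IE_4 order: S < Ca.

S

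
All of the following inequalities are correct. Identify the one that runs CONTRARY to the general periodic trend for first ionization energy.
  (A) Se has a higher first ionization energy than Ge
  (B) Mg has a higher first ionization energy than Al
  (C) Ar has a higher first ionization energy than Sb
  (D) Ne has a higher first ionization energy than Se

(B)

The general trend: first ionization energy increases across a period and decreases down a group.
(A) Se (period 4, group 16) vs Ge (period 4, group 14): the stated order agrees with the simple trend.
(B) Mg (period 3, group 2) vs Al (period 3, group 13): the stated order contradicts the simple trend.
(C) Ar (period 3, group 18) vs Sb (period 5, group 15): the stated order agrees with the simple trend.
(D) Ne (period 2, group 18) vs Se (period 4, group 16): the stated order agrees with the simple trend.
The exception is (B): Al's single 3p electron is easier to remove than one from Mg's filled 3s².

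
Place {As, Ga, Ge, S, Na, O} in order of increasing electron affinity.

O is in period 2, group 16; Na is in period 3, group 1; S is in period 3, group 16; Ga is in period 4, group 13; Ge is in period 4, group 14; As is in period 4, group 15.
Adding an electron releases more energy for atoms nearer the top right (short of the noble gases).
Neither a single period nor a single group — weigh both effects.
Na > Ga: the two effects oppose for this pair; the down-group effect wins (53 vs 29 kJ/mol).
As > Na: the two effects oppose for this pair; the across-period effect wins (78 vs 53 kJ/mol).
Ge > As: this pair runs against the simple trend — see the exception note.
O > Ge: relative to Ge, both the across-period and down-group shifts push O's electron affinity up.
S > O: this pair runs against the simple trend — see the exception note.
Note the exception: Ge has a higher electron affinity than As, contrary to the simple trend — adding an electron to As's half-filled 4p³ is unfavourable, so Ge (4p²) has the more exothermic EA.
Note the exception: S has a higher electron affinity than O, contrary to the simple trend — the compact 2p subshell of O repels the added electron more than S's larger 3p does.
For reference (kJ/mol): O 141, Na 53, S 200, Ga 29, Ge 119, As 78.
So from lowest to highest: Ga < Na < As < Ge < O < S.

Ga < Na < As < Ge < O < S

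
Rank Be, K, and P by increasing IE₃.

P < K < Be

IE_3 is the cost of taking one more electron from the +2 cation: Be²⁺ is the bare [He] core; K²⁺ is already 1 electron into the core; P²⁺ still has 3 valence electrons.
Breaking into a closed-shell core is much more expensive than removing a leftover valence electron — K and Be have the largest IE_3 here.
Approximate IE_3 values (kJ/mol): Be 14849, K 4420, P 2914.
Hence IE_3: P < K < Be.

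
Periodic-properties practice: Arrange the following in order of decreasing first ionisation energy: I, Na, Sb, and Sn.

I, Sb, Sn, Na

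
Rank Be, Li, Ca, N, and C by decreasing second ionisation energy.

Li > N > C > Be > Ca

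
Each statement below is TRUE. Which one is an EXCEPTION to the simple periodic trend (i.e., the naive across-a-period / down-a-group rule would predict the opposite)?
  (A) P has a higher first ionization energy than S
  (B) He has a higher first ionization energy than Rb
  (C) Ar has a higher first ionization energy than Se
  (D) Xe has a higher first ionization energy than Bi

The general trend: first ionization energy increases across a period and decreases down a group.
(A) P (period 3, group 15) vs S (period 3, group 16): the stated order contradicts the simple trend.
(B) He (period 1, group 18) vs Rb (period 5, group 1): the stated order agrees with the simple trend.
(C) Ar (period 3, group 18) vs Se (period 4, group 16): the stated order agrees with the simple trend.
(D) Xe (period 5, group 18) vs Bi (period 6, group 15): the stated order agrees with the simple trend.
The exception is (A): S (3p⁴) ionizes more easily than half-filled P (3p³) because the paired 3p electron in S is pushed out by e⁻–e⁻ repulsion.

(A)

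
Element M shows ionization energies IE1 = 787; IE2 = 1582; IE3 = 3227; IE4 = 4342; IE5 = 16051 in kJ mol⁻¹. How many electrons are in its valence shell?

4

Look for the largest jump between consecutive ionization energies: IE5/IE4 ≈ 3.7, far larger than any earlier ratio.
That jump marks the point where a core electron is being removed. So the atom has 4 valence electrons.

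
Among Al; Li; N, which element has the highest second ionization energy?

After 1 electron has been removed, what remains? Al⁺ still has 2 valence electrons; Li⁺ is the bare [He] core; N⁺ still has 4 valence electrons.
Pulling an electron out of a noble-gas core costs far more than removing a remaining valence electron, so Li sits at the high end of IE_2.
Valence configurations: Al⁺ [Ne]3s², N⁺ [He]2s²2p².
Approximate IE_2 values (kJ/mol): Al 1817, Li 7298, N 2856.
So the second ionization energies run Al < N < Li.

Li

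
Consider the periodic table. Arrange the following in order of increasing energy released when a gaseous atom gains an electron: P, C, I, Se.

C is in period 2, group 14; P is in period 3, group 15; Se is in period 4, group 16; I is in period 5, group 17.
Adding an electron releases more energy for atoms nearer the top right (short of the noble gases).
A diagonal step moves right (one effect) and down (the opposite effect) at once.
C > P: period and group pull opposite ways; the down-group shift dominates (122 vs 72 kJ/mol).
Se > C: period and group pull opposite ways; the across-period shift dominates (195 vs 122 kJ/mol).
I > Se: period and group pull opposite ways; the across-period shift dominates (295 vs 195 kJ/mol).
Approximate values (kJ/mol): C 122, P 72, Se 195, I 295.
So from lowest to highest: P < C < Se < I.

P < C < Se < I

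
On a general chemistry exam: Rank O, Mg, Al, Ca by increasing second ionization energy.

Ca < Mg < Al < O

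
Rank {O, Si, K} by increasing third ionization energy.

Si < K < O

IE_3 is the cost of taking one more electron from the +2 cation: O²⁺ still has 4 valence electrons; Si²⁺ still has 2 valence electrons; K²⁺ is already 1 electron into the core.
Usually core removal costs more than valence removal, but here the competition is close: a tightly held n=2 valence electron can cost more to remove than an n=3 core electron, so the actual values have to decide it.
Valence configurations: O²⁺ [He]2s²2p², Si²⁺ [Ne]3s².
Tabulated IE_3 (kJ/mol): O 5300, Si 3232, K 4420.
Overall IE_3 order: Si < K < O.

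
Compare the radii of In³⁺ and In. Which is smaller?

In³⁺

Forming In³⁺ removes 3 electrons from In. Fewer electrons for the same nuclear charge means less shielding and a higher Z_eff on the remaining electrons, and for main-group metals the entire outer shell is lost.
A cation is smaller than its parent atom: In³⁺ < In.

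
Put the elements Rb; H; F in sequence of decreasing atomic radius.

H is in period 1, group 1; F is in period 2, group 17; Rb is in period 5, group 1.
Atomic radius shrinks across a period as nuclear charge pulls the same shell inward, and grows down a group as new shells are added.
Here both period and group differ, so the two effects have to be weighed against each other.
F > H: the two effects oppose for this pair; the down-group effect wins (64 vs 32 pm).
Rb > F: both effects reinforce here, so Rb is clearly the larger of the two.
Tabulated atomic radius (pm): H 32, F 64, Rb 210.
So from largest to smallest: Rb > F > H.

Rb > F > H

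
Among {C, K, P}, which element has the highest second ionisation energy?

Consider each +1 ion: C⁺ still has 3 valence electrons; K⁺ is the bare [Ar] core; P⁺ still has 4 valence electrons.
Core electrons are held far more tightly than valence electrons, so K tops the IE_2 order.
Valence configurations: C⁺ [He]2s²2p¹, P⁺ [Ne]3s²3p².
Tabulated IE_2 (kJ/mol): C 2353, K 3052, P 1907.
Overall IE_2 order: P < C < K.

K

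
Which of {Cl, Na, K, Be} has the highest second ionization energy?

The second ionization energy removes an electron from the +1 ion. For each element: Cl⁺ still has 6 valence electrons; Na⁺ is the bare [Ne] core; K⁺ is the bare [Ar] core; Be⁺ still has 1 valence electron.
Pulling an electron out of a noble-gas core costs far more than removing a remaining valence electron, so K and Na sit at the high end of IE_2.
Valence configurations: Cl⁺ [Ne]3s²3p⁴, Be⁺ [He]2s¹.
The numbers (kJ/mol): Cl 2298, Na 4562, K 3052, Be 1757.
Putting it together, IE_2: Be < Cl < K < Na.

Na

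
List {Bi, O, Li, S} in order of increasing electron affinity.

Li < Bi < O < S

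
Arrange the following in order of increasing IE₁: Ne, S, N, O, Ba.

Across a period the outer electron is held more tightly (higher IE₁); down a group it sits in a higher shell, more shielded, and comes off more easily.
These span different periods and groups, so the two trends combine.
S > Ba: relative to Ba, both the across-period and down-group shifts push S's first ionization energy up.
O > S: O sits above S in group 16, so the down-group effect alone puts O higher.
N > O: this pair runs against the simple trend — see the exception note.
Ne > N: both are in period 2; the period trend gives Ne the larger value.
Note the exception: N has a higher first ionization energy than O, contrary to the simple trend — pairing an electron in O's 2p⁴ costs repulsion energy, so O ionizes more easily than half-filled N (2p³).
For reference (kJ/mol): N 1402, O 1314, Ne 2081, S 1000, Ba 503.
So from lowest to highest: Ba < S < O < N < Ne.

Ba < S < O < N < Ne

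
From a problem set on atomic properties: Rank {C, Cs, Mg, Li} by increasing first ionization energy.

Cs < Li < Mg < C

Removing the outermost electron gets harder across a period and easier down a group.
Neither a single period nor a single group — weigh both effects.
Li > Cs: Li sits above Cs in group 1, so the down-group effect alone puts Li higher.
Mg > Li: the two effects oppose for this pair; the across-period effect wins (738 vs 520 kJ/mol).
C > Mg: relative to Mg, both the across-period and down-group shifts push C's first ionization energy up.
Tabulated first ionization energy (kJ/mol): Li 520, C 1086, Mg 738, Cs 376.
So from lowest to highest: Cs < Li < Mg < C.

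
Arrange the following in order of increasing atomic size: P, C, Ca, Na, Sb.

C < P < Sb < Na < Ca

C is in period 2, group 14; Na is in period 3, group 1; P is in period 3, group 15; Ca is in period 4, group 2; Sb is in period 5, group 15.
Radius decreases left→right (rising Z_eff, same n) and increases top→bottom (higher n).
These span different periods and groups, so the two trends combine.
P > C: period and group pull opposite ways; the down-group shift dominates (111 vs 75 pm).
Sb > P: they share group 15; the group trend gives Sb the larger value.
Na > Sb: period and group pull opposite ways; the across-period shift dominates (155 vs 140 pm).
Ca > Na: the two effects oppose for this pair; the down-group effect wins (171 vs 155 pm).
For reference (pm): C 75, Na 155, P 111, Ca 171, Sb 140.
So from smallest to largest: C < P < Sb < Na < Ca.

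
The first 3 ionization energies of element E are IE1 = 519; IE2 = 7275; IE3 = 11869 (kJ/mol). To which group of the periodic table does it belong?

Group 1

Look for the largest jump between consecutive ionization energies: IE2/IE1 ≈ 14.0, far larger than any earlier ratio.
That jump marks the point where a core electron is being removed. So the atom has 1 valence electron.
A main-group element with 1 valence electron is in group 1.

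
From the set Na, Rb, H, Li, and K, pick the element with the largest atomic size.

Rb

Radius decreases left→right (rising Z_eff, same n) and increases top→bottom (higher n).
All are in group 1, so atomic radius increases down the group.
The largest atomic size among these belongs to Rb.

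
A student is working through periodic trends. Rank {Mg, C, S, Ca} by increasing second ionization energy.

After 1 electron has been removed, what remains? Mg⁺ still has 1 valence electron; C⁺ still has 3 valence electrons; S⁺ still has 5 valence electrons; Ca⁺ still has 1 valence electron.
All are still removing valence electrons, so compare the +1 ions as you would atoms: IE_2 generally rises across a period (higher Z_eff) and falls down a group (larger shell), subject to the usual subshell exceptions.
Valence configurations: Mg⁺ [Ne]3s¹, C⁺ [He]2s²2p¹, S⁺ [Ne]3s²3p³, Ca⁺ [Ar]4s¹.
Tabulated IE_2 (kJ/mol): Mg 1451, C 2353, S 2252, Ca 1145.
Hence IE_2: Ca < Mg < S < C.

Ca < Mg < S < C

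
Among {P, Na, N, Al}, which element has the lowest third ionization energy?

Consider each +2 ion: P²⁺ still has 3 valence electrons; Na²⁺ is already 1 electron into the core; N²⁺ still has 3 valence electrons; Al²⁺ still has 1 valence electron.
Pulling an electron out of a noble-gas core costs far more than removing a remaining valence electron, so Na sits at the high end of IE_3.
Valence configurations: P²⁺ [Ne]3s²3p¹, N²⁺ [He]2s²2p¹, Al²⁺ [Ne]3s¹.
Approximate IE_3 values (kJ/mol): P 2914, Na 6910, N 4578, Al 2745.
Overall IE_3 order: Al < P < N < Na.

Al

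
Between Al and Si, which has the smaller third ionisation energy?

The third ionization energy removes an electron from the +2 ion. For each element: Al²⁺ still has 1 valence electron; Si²⁺ still has 2 valence electrons.
All are still removing valence electrons, so compare the +2 ions as you would atoms: IE_3 generally rises across a period (higher Z_eff) and falls down a group (larger shell), subject to the usual subshell exceptions.
Valence configurations: Al²⁺ [Ne]3s¹, Si²⁺ [Ne]3s².
Approximate IE_3 values (kJ/mol): Al 2745, Si 3232.
Putting it together, IE_3: Al < Si.

Al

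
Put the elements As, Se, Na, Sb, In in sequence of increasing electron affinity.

In < Na < As < Sb < Se

Na is in period 3, group 1; As is in period 4, group 15; Se is in period 4, group 16; In is in period 5, group 13; Sb is in period 5, group 15.
EA tends to increase across a period and decrease down a group, though the pattern is less regular than for IE or radius.
Here both period and group differ, so the two effects have to be weighed against each other.
Na > In: period and group pull opposite ways; the down-group shift dominates (53 vs 29 kJ/mol).
As > Na: period and group pull opposite ways; the across-period shift dominates (78 vs 53 kJ/mol).
Sb > As: this pair runs against the simple trend — see the exception note.
Se > Sb: both effects reinforce here, so Se is clearly the higher of the two.
Note the exception: Sb has a higher electron affinity than As, contrary to the simple trend — both are half-filled np³, but the pairing/repulsion penalty for the added electron shrinks as the p orbitals become larger and more diffuse down the group, and for Sb that outweighs the weaker nuclear attraction.
Approximate values (kJ/mol): Na 53, As 78, Se 195, In 29, Sb 103.
So from lowest to highest: In < Na < As < Sb < Se.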